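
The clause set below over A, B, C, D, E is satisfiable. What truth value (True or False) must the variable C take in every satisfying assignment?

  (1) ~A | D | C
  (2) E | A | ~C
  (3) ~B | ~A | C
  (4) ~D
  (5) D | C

Suppose C = 0.
The clause (~D) is unit, so D = 0.
Now (D) is unsatisfied and unit — conflict.
So every satisfying assignment has C = True.

True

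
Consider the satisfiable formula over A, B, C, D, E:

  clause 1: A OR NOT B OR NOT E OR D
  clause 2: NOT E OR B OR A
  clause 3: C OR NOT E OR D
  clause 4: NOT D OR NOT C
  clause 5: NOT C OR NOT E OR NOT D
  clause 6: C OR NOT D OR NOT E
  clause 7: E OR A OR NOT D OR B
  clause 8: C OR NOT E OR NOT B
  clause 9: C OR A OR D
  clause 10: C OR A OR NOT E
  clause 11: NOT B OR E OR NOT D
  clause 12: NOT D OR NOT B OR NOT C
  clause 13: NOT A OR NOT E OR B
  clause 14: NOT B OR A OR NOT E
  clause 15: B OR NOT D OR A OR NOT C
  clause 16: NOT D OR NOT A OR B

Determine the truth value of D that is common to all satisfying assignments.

Suppose D = true.
Unit clause (NOT C) forces C = false.
Unit clause (NOT E) forces E = false.
Unit clause (NOT B) forces B = false.
Unit clause (A) forces A = true.
Now (NOT A) is unsatisfied and unit — conflict.
So every satisfying assignment has D = False.

False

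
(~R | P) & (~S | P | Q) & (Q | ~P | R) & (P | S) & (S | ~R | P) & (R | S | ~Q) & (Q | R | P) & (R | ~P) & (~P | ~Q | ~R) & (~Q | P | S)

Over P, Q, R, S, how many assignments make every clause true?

There are 2^4 = 16 truth assignments over (P, Q, R, S).
Check each against the 10 clauses (columns in the order P, Q, R, S):
  F F F F  ✗ fails (P | S)
  F F F T  ✗ fails (~S | P | Q)
  F F T F  ✗ fails (~R | P)
  F F T T  ✗ fails (~R | P)
  F T F F  ✗ fails (P | S)
  F T F T  ✓ satisfies all
  F T T F  ✗ fails (~R | P)
  F T T T  ✗ fails (~R | P)
  T F F F  ✗ fails (Q | ~P | R)
  T F F T  ✗ fails (Q | ~P | R)
  T F T F  ✓ satisfies all
  T F T T  ✓ satisfies all
  T T F F  ✗ fails (R | S | ~Q)
  T T F T  ✗ fails (R | ~P)
  T T T F  ✗ fails (~P | ~Q | ~R)
  T T T T  ✗ fails (~P | ~Q | ~R)
3 of the 16 rows are models.

3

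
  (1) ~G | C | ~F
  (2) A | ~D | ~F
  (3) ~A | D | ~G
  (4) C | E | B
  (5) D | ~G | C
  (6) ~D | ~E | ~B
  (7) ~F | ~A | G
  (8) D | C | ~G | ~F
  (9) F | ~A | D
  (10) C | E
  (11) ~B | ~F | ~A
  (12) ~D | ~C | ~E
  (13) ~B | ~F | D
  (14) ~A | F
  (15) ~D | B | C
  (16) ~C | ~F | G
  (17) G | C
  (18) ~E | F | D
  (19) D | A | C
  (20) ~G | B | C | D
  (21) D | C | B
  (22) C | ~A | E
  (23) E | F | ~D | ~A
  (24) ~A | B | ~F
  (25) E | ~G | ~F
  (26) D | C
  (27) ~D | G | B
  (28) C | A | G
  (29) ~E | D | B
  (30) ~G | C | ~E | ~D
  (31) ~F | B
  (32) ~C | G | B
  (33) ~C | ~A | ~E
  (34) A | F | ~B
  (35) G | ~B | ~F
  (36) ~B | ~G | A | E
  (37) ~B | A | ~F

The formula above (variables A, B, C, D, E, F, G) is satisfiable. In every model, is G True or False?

True

Suppose G = 0.
From the singleton clause (C), C = 1.
From the singleton clause (~F), F = 0.
From the singleton clause (~A), A = 0.
From the singleton clause (B), B = 1.
That conflicts with the unit clause (~B).
So every satisfying assignment has G = True.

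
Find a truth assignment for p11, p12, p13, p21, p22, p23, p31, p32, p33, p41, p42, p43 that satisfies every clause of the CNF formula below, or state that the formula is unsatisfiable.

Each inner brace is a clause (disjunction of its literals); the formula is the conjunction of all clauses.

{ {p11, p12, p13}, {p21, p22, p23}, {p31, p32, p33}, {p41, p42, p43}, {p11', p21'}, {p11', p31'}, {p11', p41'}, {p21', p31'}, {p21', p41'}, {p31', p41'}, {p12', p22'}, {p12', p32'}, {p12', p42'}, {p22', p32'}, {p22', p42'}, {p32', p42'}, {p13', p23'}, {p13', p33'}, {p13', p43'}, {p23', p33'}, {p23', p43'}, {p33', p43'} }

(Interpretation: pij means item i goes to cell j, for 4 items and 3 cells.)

Suppose p11 = 0.
Suppose p12 = 1.
The clause (p22') is unit, so p22 = 0.
The clause (p32') is unit, so p32 = 0.
The clause (p42') is unit, so p42 = 0.
Suppose p21 = 1.
The clause (p31') is unit, so p31 = 0.
The clause (p33) is unit, so p33 = 1.
The clause (p41') is unit, so p41 = 0.
The clause (p43) is unit, so p43 = 1.
Now (p43') is unsatisfied and unit — conflict.
Backtrack on p21: now try p21 = 0.
The clause (p23) is unit, so p23 = 1.
The clause (p13') is unit, so p13 = 0.
The clause (p33') is unit, so p33 = 0.
The clause (p31) is unit, so p31 = 1.
The clause (p41') is unit, so p41 = 0.
The clause (p43) is unit, so p43 = 1.
Now (p43') is unsatisfied and unit — conflict.
Either choice for p21 ends in contradiction.
Backtrack on p12: now try p12 = 0.
The clause (p13) is unit, so p13 = 1.
The clause (p23') is unit, so p23 = 0.
The clause (p33') is unit, so p33 = 0.
The clause (p43') is unit, so p43 = 0.
Suppose p21 = 1.
The clause (p31') is unit, so p31 = 0.
The clause (p32) is unit, so p32 = 1.
The clause (p41') is unit, so p41 = 0.
The clause (p42) is unit, so p42 = 1.
Now (p42') is unsatisfied and unit — conflict.
Backtrack on p21: now try p21 = 0.
The clause (p22) is unit, so p22 = 1.
The clause (p32') is unit, so p32 = 0.
The clause (p31) is unit, so p31 = 1.
The clause (p41') is unit, so p41 = 0.
The clause (p42) is unit, so p42 = 1.
Now (p42') is unsatisfied and unit — conflict.
Either choice for p21 ends in contradiction.
Either choice for p12 ends in contradiction.
Backtrack on p11: now try p11 = 1.
The clause (p21') is unit, so p21 = 0.
The clause (p31') is unit, so p31 = 0.
The clause (p41') is unit, so p41 = 0.
Suppose p22 = 1.
The clause (p12') is unit, so p12 = 0.
The clause (p32') is unit, so p32 = 0.
The clause (p33) is unit, so p33 = 1.
The clause (p42') is unit, so p42 = 0.
The clause (p43) is unit, so p43 = 1.
Now (p43') is unsatisfied and unit — conflict.
Backtrack on p22: now try p22 = 0.
The clause (p23) is unit, so p23 = 1.
The clause (p13') is unit, so p13 = 0.
The clause (p33') is unit, so p33 = 0.
The clause (p32) is unit, so p32 = 1.
The clause (p12') is unit, so p12 = 0.
The clause (p42') is unit, so p42 = 0.
The clause (p43) is unit, so p43 = 1.
Now (p43') is unsatisfied and unit — conflict.
Either choice for p22 ends in contradiction.
Either choice for p11 ends in contradiction.

UNSATISFIABLE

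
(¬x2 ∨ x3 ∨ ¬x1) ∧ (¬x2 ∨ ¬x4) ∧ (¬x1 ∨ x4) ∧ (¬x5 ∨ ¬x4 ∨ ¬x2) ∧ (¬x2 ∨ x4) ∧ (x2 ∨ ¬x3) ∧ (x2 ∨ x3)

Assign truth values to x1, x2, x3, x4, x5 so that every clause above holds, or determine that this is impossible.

Case x2 = False:
From the singleton clause (¬x3), x3 = False.
Now (x3) is unsatisfied and unit — conflict.
Backtrack on x2: now try x2 = True.
From the singleton clause (¬x4), x4 = False.
Now (x4) is unsatisfied and unit — conflict.
Neither x2 = True nor x2 = False works.

UNSATISFIABLE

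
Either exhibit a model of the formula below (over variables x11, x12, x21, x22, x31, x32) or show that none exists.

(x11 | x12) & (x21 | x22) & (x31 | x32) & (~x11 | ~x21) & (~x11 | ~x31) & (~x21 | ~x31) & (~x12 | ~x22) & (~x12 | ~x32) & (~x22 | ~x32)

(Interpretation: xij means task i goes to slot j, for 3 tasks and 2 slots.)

Branch on x11: set x11 = 1.
From the singleton clause (~x21), x21 = 0.
From the singleton clause (x22), x22 = 1.
From the singleton clause (~x31), x31 = 0.
From the singleton clause (x32), x32 = 1.
Now (~x32) is unsatisfied and unit — conflict.
That branch fails; take x11 = 0 instead.
From the singleton clause (x12), x12 = 1.
From the singleton clause (~x22), x22 = 0.
From the singleton clause (x21), x21 = 1.
From the singleton clause (~x31), x31 = 0.
From the singleton clause (x32), x32 = 1.
Now (~x32) is unsatisfied and unit — conflict.
Either choice for x11 ends in contradiction.

UNSATISFIABLE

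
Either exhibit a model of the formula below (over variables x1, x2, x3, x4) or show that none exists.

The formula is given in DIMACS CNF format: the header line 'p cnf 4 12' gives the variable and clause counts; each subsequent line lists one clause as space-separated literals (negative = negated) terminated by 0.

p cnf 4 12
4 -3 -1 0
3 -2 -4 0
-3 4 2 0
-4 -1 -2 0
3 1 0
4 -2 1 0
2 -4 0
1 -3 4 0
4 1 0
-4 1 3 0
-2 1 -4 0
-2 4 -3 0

Branch on x3: set x3 = False.
From the singleton clause (x1), x1 = True.
Branch on x2: set x2 = False.
From the singleton clause (¬x4), x4 = False.
Every clause now holds.

x1 ↦ True, x2 ↦ False, x3 ↦ False, x4 ↦ False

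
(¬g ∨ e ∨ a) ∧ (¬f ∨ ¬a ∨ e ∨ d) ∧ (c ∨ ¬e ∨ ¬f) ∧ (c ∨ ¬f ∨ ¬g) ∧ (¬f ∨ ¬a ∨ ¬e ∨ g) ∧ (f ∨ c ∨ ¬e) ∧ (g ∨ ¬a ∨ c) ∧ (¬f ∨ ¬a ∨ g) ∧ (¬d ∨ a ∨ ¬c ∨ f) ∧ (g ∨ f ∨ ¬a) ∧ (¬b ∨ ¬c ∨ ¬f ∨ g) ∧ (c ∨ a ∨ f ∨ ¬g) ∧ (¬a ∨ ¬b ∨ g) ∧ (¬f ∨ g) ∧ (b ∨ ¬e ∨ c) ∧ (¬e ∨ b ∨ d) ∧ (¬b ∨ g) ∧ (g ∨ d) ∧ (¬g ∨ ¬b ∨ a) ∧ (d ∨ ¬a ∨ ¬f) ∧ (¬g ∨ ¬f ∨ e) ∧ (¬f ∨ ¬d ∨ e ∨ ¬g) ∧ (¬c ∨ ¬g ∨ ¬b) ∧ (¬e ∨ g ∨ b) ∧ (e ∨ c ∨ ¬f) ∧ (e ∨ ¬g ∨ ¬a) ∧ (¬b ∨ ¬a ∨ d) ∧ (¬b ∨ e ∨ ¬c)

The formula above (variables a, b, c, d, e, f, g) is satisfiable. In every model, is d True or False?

Suppose d = False.
Unit clause (g) forces g = True.
Try e = True.
Unit clause (b) forces b = True.
Unit clause (a) forces a = True.
Now (¬a) is unsatisfied and unit — conflict.
Undo e and try e = False.
Unit clause (a) forces a = True.
Now (¬a) is unsatisfied and unit — conflict.
Both values of e lead to a conflict.
So every satisfying assignment has d = True.

True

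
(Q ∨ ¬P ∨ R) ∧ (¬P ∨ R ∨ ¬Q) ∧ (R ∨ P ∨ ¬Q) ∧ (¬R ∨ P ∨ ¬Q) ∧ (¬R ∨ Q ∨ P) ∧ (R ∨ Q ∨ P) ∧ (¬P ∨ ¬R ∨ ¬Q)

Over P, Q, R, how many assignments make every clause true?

1

There are 2^3 = 8 truth assignments over (P, Q, R).
Check each against the 7 clauses (columns in the order P, Q, R):
  F F F  ✗ fails (R ∨ Q ∨ P)
  F F T  ✗ fails (¬R ∨ Q ∨ P)
  F T F  ✗ fails (R ∨ P ∨ ¬Q)
  F T T  ✗ fails (¬R ∨ P ∨ ¬Q)
  T F F  ✗ fails (Q ∨ ¬P ∨ R)
  T F T  ✓ satisfies all
  T T F  ✗ fails (¬P ∨ R ∨ ¬Q)
  T T T  ✗ fails (¬P ∨ ¬R ∨ ¬Q)
1 of the 8 rows is a model.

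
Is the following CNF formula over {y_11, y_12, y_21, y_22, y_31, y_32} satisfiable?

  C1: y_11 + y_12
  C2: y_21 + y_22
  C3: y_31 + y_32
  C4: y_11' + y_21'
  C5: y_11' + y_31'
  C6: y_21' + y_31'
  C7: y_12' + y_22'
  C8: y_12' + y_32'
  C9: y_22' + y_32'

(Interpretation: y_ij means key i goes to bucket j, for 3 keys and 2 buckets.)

Case y_11 = 1:
From the singleton clause (y_21'), y_21 = 0.
From the singleton clause (y_22), y_22 = 1.
From the singleton clause (y_31'), y_31 = 0.
From the singleton clause (y_32), y_32 = 1.
Now (y_32') is unsatisfied and unit — conflict.
That branch fails; take y_11 = 0 instead.
From the singleton clause (y_12), y_12 = 1.
From the singleton clause (y_22'), y_22 = 0.
From the singleton clause (y_21), y_21 = 1.
From the singleton clause (y_31'), y_31 = 0.
From the singleton clause (y_32), y_32 = 1.
Now (y_32') is unsatisfied and unit — conflict.
Both values of y_11 lead to a conflict.
No assignment satisfies every clause.

No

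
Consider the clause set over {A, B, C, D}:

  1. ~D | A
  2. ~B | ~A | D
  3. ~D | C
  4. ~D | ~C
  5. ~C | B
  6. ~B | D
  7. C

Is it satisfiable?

No

Unit clause (C) forces C = 1.
Unit clause (~D) forces D = 0.
Unit clause (B) forces B = 1.
But (~B) is also a unit clause — contradiction.
No assignment satisfies every clause.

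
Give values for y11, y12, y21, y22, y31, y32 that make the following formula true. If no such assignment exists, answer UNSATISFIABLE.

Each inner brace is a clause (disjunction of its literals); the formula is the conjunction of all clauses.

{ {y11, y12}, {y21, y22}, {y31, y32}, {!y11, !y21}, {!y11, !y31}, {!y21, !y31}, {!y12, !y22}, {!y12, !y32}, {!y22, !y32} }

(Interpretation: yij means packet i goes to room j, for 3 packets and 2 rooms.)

Suppose y11 = true.
Unit clause (!y21) forces y21 = false.
Unit clause (y22) forces y22 = true.
Unit clause (!y31) forces y31 = false.
Unit clause (y32) forces y32 = true.
That conflicts with the unit clause (!y32).
Backtrack on y11: now try y11 = false.
Unit clause (y12) forces y12 = true.
Unit clause (!y22) forces y22 = false.
Unit clause (y21) forces y21 = true.
Unit clause (!y31) forces y31 = false.
Unit clause (y32) forces y32 = true.
That conflicts with the unit clause (!y32).
Both values of y11 lead to a conflict.

UNSATISFIABLE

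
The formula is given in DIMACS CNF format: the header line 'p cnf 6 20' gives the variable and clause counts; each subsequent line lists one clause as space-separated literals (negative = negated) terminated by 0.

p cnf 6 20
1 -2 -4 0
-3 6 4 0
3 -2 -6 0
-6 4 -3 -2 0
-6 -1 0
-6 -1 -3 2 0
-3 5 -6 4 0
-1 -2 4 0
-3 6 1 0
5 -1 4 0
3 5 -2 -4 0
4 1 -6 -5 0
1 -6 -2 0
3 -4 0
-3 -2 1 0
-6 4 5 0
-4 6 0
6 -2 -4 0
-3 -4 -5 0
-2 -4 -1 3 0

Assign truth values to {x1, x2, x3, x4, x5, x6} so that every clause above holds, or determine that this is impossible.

x1 ↦ False, x2 ↦ False, x3 ↦ True, x4 ↦ True, x5 ↦ False, x6 ↦ True

Branch on x6: set x6 = True.
From the singleton clause (¬x1), x1 = False.
From the singleton clause (¬x2), x2 = False.
Branch on x4: set x4 = True.
From the singleton clause (x3), x3 = True.
From the singleton clause (¬x5), x5 = False.
Every clause now holds.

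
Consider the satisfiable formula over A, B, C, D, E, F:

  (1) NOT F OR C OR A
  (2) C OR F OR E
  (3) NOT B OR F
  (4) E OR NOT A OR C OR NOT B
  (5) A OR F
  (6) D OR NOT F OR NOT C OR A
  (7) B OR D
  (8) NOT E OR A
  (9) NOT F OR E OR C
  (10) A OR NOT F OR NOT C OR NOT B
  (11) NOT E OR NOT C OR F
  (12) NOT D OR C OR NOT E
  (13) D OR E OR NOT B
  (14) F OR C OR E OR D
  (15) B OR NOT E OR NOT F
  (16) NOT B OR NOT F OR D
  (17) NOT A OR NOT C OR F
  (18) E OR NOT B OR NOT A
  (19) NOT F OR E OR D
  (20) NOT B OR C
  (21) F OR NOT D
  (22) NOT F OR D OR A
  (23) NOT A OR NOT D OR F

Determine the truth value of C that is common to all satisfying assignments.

True

Suppose C = false.
The clause (NOT B) is unit, so B = false.
The clause (D) is unit, so D = true.
The clause (NOT E) is unit, so E = false.
The clause (F) is unit, so F = true.
That conflicts with the unit clause (NOT F).
So every satisfying assignment has C = True.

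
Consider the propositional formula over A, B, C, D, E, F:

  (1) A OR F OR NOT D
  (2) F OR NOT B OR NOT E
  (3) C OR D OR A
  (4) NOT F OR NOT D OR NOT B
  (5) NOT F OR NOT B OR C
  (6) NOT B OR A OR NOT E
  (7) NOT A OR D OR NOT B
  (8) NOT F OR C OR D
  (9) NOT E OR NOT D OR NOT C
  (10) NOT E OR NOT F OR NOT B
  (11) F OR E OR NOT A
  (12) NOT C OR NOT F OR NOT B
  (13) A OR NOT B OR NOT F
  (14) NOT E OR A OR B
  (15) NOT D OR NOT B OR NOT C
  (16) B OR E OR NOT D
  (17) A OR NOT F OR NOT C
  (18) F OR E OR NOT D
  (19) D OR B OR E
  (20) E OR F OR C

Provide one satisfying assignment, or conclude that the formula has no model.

Suppose A = true.
Suppose D = true.
Suppose F = false.
Unit clause (E) forces E = true.
Unit clause (NOT B) forces B = false.
Unit clause (NOT C) forces C = false.
All clauses are satisfied.

A: true,  B: false,  C: false,  D: true,  E: true,  F: false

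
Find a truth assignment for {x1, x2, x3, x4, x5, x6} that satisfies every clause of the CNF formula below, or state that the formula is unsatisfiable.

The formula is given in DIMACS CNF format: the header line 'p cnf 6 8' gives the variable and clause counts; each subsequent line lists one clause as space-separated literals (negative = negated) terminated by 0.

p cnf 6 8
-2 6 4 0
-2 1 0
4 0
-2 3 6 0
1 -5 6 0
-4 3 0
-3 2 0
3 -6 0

x1: True, x2: True, x3: True, x4: True, x5: False, x6: False

Unit clause (x4) forces x4 = True.
Unit clause (x3) forces x3 = True.
Unit clause (x2) forces x2 = True.
Unit clause (x1) forces x1 = True.
All clauses hold; x5, x6 can take either value.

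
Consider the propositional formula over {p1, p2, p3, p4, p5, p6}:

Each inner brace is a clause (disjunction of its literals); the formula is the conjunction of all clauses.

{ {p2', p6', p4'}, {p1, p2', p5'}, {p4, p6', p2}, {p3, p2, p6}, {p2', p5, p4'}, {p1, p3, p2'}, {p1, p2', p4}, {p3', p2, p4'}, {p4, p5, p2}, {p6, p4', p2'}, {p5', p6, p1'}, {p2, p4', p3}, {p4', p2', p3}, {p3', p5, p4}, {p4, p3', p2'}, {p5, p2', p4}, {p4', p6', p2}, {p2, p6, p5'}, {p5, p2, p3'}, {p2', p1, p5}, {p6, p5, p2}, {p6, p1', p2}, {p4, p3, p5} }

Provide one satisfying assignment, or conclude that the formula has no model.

Suppose p2 = 1.
Suppose p6 = 1.
The clause (p4') is unit, so p4 = 0.
The clause (p1) is unit, so p1 = 1.
The clause (p3') is unit, so p3 = 0.
The clause (p5) is unit, so p5 = 1.
This assignment satisfies each clause.

p1: 1,  p2: 1,  p3: 0,  p4: 0,  p5: 1,  p6: 1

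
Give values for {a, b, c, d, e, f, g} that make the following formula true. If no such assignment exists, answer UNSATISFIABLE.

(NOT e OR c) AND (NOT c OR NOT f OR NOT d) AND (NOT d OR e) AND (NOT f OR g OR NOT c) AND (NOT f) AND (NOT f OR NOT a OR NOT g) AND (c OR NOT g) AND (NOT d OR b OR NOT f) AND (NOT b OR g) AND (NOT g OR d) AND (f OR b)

a: false,  b: true,  c: true,  d: true,  e: true,  f: false,  g: true

The clause (NOT f) is unit, so f = false.
The clause (b) is unit, so b = true.
The clause (g) is unit, so g = true.
The clause (c) is unit, so c = true.
The clause (d) is unit, so d = true.
The clause (e) is unit, so e = true.
Every clause is now satisfied; a is unconstrained.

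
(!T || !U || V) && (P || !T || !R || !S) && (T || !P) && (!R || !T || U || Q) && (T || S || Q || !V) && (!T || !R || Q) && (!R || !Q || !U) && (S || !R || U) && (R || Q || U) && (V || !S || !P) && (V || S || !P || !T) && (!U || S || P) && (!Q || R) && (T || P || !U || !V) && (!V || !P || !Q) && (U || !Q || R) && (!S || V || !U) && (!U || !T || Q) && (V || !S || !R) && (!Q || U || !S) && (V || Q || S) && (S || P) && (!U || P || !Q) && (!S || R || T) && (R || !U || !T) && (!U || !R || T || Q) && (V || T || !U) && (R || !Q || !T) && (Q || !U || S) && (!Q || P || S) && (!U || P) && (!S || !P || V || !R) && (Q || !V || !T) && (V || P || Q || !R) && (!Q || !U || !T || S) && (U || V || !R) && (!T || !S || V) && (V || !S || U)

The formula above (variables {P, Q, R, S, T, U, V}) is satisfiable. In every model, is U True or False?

Suppose U = true.
From the singleton clause (P), P = true.
From the singleton clause (T), T = true.
From the singleton clause (V), V = true.
From the singleton clause (!Q), Q = false.
Now (Q) is unsatisfied and unit — conflict.
So every satisfying assignment has U = False.

False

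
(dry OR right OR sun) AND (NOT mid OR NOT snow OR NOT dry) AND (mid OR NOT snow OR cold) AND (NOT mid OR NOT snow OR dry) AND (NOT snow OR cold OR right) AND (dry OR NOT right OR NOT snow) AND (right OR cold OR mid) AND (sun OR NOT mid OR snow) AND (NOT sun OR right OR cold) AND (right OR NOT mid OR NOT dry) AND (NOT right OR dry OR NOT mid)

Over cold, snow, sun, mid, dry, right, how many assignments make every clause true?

There are 2^6 = 64 truth assignments over (cold, snow, sun, mid, dry, right).
Split on snow. With snow = true, the clauses containing snow are satisfied and NOT snow drops from the rest; 5 of the 2^5 = 32 assignments to the other variables satisfy what remains.
With snow = false, by the same count on the reduced clause set, 14 assignments work.
(One model: cold=F, snow=F, sun=F, mid=F, dry=F, right=T.)
Total: 5 + 14 = 19.

19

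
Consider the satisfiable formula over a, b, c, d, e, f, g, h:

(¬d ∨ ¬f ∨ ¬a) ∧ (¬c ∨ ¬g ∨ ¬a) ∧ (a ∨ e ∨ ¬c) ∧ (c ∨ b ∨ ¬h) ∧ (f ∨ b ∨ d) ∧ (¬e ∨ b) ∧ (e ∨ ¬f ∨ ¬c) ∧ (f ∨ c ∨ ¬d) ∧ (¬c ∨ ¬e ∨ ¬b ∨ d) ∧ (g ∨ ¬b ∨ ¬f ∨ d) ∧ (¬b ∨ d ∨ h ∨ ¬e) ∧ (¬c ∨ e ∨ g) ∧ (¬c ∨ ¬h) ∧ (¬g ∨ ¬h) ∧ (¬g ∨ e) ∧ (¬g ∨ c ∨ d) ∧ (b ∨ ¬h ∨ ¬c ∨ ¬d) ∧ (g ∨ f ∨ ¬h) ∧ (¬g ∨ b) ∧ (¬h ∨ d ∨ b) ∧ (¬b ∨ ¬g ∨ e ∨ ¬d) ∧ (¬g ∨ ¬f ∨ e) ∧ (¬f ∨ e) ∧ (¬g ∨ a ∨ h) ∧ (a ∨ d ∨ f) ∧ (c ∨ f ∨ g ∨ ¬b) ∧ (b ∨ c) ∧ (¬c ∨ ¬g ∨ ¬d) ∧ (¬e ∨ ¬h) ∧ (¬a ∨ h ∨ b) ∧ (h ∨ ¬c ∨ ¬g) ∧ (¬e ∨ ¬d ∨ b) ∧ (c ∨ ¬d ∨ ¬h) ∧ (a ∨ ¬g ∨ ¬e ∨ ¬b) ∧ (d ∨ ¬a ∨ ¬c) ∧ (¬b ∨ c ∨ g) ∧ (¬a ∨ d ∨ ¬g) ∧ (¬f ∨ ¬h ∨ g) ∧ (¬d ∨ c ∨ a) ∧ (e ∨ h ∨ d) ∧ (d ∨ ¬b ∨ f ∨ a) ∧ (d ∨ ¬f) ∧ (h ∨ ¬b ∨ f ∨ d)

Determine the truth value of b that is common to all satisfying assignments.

True

Suppose b = False.
The clause (¬e) is unit, so e = False.
The clause (¬g) is unit, so g = False.
The clause (¬c) is unit, so c = False.
But (c) is also a unit clause — contradiction.
So every satisfying assignment has b = True.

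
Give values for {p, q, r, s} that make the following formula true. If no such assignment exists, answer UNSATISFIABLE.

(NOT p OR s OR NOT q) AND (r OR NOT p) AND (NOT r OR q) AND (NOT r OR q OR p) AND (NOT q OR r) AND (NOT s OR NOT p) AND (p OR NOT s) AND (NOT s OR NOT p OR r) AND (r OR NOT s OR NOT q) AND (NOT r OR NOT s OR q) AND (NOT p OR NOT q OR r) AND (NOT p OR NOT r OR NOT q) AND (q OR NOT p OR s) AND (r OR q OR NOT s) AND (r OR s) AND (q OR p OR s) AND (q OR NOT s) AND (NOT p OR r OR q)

p: false, q: true, r: true, s: false

Branch on r: set r = true.
Unit clause (q) forces q = true.
Unit clause (NOT p) forces p = false.
Unit clause (NOT s) forces s = false.
All clauses are satisfied.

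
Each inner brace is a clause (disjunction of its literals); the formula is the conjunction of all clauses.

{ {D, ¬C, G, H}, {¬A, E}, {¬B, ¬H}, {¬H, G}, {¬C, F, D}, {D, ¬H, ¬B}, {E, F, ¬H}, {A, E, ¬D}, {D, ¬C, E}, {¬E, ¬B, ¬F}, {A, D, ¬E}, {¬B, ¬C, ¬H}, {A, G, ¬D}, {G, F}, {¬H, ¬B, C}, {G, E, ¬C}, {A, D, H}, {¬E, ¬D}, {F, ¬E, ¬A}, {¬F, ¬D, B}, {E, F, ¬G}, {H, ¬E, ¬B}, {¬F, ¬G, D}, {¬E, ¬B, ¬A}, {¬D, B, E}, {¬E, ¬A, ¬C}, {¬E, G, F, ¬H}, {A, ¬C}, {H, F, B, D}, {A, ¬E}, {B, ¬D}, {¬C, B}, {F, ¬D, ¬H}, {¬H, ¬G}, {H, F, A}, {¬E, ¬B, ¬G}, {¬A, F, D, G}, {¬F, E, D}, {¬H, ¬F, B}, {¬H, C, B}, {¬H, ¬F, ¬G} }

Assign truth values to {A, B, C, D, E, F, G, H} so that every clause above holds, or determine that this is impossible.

Try A = True.
Unit clause (E) forces E = True.
Unit clause (¬D) forces D = False.
Unit clause (F) forces F = True.
Unit clause (¬B) forces B = False.
Unit clause (¬G) forces G = False.
Unit clause (¬H) forces H = False.
Unit clause (¬C) forces C = False.
Every clause now holds.

A ↦ True; B ↦ False; C ↦ False; D ↦ False; E ↦ True; F ↦ True; G ↦ False; H ↦ False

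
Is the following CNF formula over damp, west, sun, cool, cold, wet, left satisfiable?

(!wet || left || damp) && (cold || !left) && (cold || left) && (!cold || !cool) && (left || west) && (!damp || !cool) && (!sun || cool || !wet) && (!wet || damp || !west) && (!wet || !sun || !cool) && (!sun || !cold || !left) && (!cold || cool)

Unsatisfiable

Branch on cold: set cold = true.
Unit clause (!cool) forces cool = false.
Now (cool) is unsatisfied and unit — conflict.
So cold must be the other value — set cold = false.
Unit clause (!left) forces left = false.
Now (left) is unsatisfied and unit — conflict.
Both values of cold lead to a conflict.
No assignment satisfies every clause.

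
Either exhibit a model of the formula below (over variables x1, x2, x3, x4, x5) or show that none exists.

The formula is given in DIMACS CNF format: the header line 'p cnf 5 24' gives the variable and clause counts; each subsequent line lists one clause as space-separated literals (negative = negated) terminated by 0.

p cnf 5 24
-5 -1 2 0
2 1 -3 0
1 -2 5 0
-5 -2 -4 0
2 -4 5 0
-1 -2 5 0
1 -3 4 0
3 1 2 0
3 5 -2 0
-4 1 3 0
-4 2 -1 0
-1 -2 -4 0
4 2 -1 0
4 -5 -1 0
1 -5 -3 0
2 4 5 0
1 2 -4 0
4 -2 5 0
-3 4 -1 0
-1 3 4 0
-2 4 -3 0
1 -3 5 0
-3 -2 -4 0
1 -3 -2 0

x1: False, x2: True, x3: False, x4: False, x5: True

Branch on x5: set x5 = True.
Branch on x1: set x1 = False.
From the singleton clause (¬x3), x3 = False.
From the singleton clause (x2), x2 = True.
From the singleton clause (¬x4), x4 = False.
All clauses are satisfied.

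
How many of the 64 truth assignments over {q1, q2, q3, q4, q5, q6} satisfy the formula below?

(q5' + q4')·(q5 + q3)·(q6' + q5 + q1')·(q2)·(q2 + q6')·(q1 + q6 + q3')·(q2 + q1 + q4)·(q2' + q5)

7

There are 2^6 = 64 truth assignments over (q1, q2, q3, q4, q5, q6).
Split on q2. With q2 = 1, the clauses containing q2 are satisfied and q2' drops from the rest; 7 of the 2^5 = 32 assignments to the other variables satisfy what remains.
With q2 = 0, by the same count on the reduced clause set, 0 assignments work.
Total: 7 + 0 = 7.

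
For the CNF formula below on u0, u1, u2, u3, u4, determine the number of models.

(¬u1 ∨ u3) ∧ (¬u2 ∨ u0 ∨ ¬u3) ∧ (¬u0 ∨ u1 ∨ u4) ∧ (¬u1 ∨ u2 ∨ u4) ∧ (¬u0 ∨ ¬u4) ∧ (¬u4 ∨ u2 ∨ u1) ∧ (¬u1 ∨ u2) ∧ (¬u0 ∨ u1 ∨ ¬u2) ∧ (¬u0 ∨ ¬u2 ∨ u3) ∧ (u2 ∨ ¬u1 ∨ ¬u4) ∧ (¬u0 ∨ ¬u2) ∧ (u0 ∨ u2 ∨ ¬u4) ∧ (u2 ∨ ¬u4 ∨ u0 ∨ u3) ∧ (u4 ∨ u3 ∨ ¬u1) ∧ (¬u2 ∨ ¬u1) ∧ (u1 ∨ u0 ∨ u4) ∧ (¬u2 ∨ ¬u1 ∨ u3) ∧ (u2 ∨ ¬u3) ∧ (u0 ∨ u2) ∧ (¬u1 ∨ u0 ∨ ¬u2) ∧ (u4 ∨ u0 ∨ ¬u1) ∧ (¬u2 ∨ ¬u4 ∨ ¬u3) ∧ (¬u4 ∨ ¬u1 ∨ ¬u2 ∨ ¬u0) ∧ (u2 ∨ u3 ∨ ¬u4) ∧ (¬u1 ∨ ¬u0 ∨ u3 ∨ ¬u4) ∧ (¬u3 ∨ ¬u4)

There are 2^5 = 32 truth assignments over (u0, u1, u2, u3, u4).
Split on u2. With u2 = True, the clauses containing u2 are satisfied and ¬u2 drops from the rest; 1 of the 2^4 = 16 assignments to the other variables satisfy what remains.
With u2 = False, by the same count on the reduced clause set, 0 assignments work.
Total: 1 + 0 = 1.

1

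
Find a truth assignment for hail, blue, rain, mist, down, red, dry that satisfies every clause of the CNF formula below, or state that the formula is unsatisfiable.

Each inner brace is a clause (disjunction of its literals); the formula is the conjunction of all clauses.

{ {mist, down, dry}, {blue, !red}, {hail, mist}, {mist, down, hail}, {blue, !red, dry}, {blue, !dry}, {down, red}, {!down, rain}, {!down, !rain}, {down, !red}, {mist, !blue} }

Suppose blue = true.
From the singleton clause (mist), mist = true.
Suppose down = true.
From the singleton clause (rain), rain = true.
Now (!rain) is unsatisfied and unit — conflict.
That branch fails; take down = false instead.
From the singleton clause (red), red = true.
Now (!red) is unsatisfied and unit — conflict.
Neither down = true nor down = false works.
That branch fails; take blue = false instead.
From the singleton clause (!red), red = false.
From the singleton clause (!dry), dry = false.
From the singleton clause (down), down = true.
From the singleton clause (rain), rain = true.
Now (!rain) is unsatisfied and unit — conflict.
Neither blue = true nor blue = false works.

UNSATISFIABLE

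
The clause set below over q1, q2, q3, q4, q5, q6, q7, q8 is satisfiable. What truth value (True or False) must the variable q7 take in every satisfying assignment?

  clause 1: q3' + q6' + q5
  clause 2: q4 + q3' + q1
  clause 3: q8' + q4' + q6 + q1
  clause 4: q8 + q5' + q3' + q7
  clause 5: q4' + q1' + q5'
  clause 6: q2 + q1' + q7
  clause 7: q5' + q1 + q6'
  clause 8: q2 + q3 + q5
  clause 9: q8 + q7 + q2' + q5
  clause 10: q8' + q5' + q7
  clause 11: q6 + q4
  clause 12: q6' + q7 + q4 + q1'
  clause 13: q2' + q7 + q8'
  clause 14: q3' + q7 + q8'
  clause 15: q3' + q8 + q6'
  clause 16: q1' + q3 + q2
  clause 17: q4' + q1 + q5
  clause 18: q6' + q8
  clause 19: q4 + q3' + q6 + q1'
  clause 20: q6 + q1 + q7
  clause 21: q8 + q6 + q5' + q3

Suppose q7 = 0.
Try q2 = 1.
The clause (q8') is unit, so q8 = 0.
The clause (q5) is unit, so q5 = 1.
The clause (q3') is unit, so q3 = 0.
The clause (q6') is unit, so q6 = 0.
Now (q6) is unsatisfied and unit — conflict.
So q2 must be the other value — set q2 = 0.
The clause (q1') is unit, so q1 = 0.
The clause (q6) is unit, so q6 = 1.
The clause (q5') is unit, so q5 = 0.
The clause (q3') is unit, so q3 = 0.
Now (q3) is unsatisfied and unit — conflict.
Both values of q2 lead to a conflict.
So every satisfying assignment has q7 = True.

True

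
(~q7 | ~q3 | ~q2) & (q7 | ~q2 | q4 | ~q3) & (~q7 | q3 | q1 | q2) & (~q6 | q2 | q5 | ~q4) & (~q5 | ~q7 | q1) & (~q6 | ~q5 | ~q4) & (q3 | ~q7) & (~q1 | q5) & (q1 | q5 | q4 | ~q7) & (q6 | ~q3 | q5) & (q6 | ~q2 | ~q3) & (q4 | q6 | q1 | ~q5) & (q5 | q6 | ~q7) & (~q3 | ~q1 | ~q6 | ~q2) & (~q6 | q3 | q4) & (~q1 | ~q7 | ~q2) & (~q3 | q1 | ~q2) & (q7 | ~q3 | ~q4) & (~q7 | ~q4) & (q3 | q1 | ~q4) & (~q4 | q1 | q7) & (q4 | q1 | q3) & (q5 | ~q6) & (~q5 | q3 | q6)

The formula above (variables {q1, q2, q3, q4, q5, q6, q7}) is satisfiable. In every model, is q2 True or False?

Suppose q2 = 1.
Try q7 = 0.
Try q4 = 1.
From the singleton clause (~q3), q3 = 0.
From the singleton clause (q1), q1 = 1.
From the singleton clause (q5), q5 = 1.
From the singleton clause (~q6), q6 = 0.
But (q6) is also a unit clause — contradiction.
Backtrack on q4: now try q4 = 0.
From the singleton clause (~q3), q3 = 0.
From the singleton clause (~q6), q6 = 0.
From the singleton clause (q1), q1 = 1.
From the singleton clause (q5), q5 = 1.
But (~q5) is also a unit clause — contradiction.
Neither q4 = 1 nor q4 = 0 works.
Backtrack on q7: now try q7 = 1.
From the singleton clause (~q3), q3 = 0.
But (q3) is also a unit clause — contradiction.
Neither q7 = 1 nor q7 = 0 works.
So every satisfying assignment has q2 = False.

False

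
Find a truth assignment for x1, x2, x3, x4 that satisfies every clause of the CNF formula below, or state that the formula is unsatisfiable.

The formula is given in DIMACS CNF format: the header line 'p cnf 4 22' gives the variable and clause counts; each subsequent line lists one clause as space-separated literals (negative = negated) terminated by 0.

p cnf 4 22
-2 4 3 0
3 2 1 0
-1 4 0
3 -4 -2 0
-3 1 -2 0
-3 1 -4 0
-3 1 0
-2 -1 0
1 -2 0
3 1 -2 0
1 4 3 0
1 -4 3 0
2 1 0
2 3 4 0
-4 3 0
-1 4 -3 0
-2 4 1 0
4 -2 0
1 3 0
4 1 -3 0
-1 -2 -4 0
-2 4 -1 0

Branch on x1: set x1 = True.
Unit clause (x4) forces x4 = True.
Unit clause (¬x2) forces x2 = False.
Unit clause (x3) forces x3 = True.
This assignment satisfies each clause.

x1: True,  x2: False,  x3: True,  x4: True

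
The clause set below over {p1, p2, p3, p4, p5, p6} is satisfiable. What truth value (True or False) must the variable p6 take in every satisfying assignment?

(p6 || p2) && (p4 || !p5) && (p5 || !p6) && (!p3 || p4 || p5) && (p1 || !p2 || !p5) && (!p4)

Suppose p6 = true.
Unit clause (p5) forces p5 = true.
Unit clause (p4) forces p4 = true.
That conflicts with the unit clause (!p4).
So every satisfying assignment has p6 = False.

False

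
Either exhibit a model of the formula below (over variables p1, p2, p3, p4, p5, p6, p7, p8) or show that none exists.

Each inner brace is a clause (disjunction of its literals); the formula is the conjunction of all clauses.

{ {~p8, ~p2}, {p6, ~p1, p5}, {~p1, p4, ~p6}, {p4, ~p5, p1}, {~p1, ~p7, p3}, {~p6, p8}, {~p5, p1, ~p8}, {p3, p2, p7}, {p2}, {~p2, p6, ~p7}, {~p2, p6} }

UNSATISFIABLE

(p2) alone gives p2 = 1.
(~p8) alone gives p8 = 0.
(~p6) alone gives p6 = 0.
That conflicts with the unit clause (p6).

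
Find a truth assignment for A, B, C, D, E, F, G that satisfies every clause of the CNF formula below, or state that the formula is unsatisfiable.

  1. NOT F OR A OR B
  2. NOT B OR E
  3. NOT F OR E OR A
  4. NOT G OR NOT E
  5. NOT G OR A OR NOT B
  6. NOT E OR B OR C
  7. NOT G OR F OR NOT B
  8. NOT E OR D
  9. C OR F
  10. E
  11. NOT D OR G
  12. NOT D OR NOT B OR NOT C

The clause (E) is unit, so E = true.
The clause (NOT G) is unit, so G = false.
The clause (D) is unit, so D = true.
Now (NOT D) is unsatisfied and unit — conflict.

UNSATISFIABLE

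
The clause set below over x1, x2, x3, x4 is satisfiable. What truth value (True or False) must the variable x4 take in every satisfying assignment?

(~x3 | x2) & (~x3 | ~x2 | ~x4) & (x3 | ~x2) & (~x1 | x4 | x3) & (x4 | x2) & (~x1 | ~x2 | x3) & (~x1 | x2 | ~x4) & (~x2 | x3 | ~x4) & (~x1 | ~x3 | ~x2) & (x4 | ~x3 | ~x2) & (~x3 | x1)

Suppose x4 = 0.
Unit clause (x2) forces x2 = 1.
Unit clause (x3) forces x3 = 1.
But (~x3) is also a unit clause — contradiction.
So every satisfying assignment has x4 = True.

True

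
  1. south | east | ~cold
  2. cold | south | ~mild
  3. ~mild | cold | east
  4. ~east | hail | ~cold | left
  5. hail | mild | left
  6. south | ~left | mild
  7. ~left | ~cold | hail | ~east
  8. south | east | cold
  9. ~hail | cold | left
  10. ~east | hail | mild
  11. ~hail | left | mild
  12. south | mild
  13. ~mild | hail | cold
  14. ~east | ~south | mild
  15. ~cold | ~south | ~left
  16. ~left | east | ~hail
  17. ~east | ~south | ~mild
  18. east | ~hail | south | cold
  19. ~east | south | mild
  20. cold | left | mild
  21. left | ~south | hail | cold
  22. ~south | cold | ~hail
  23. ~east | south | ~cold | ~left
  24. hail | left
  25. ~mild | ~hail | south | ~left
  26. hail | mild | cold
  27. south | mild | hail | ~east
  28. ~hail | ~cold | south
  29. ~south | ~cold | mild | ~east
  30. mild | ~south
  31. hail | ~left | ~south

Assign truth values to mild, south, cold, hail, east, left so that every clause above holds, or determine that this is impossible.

mild: 1; south: 1; cold: 1; hail: 1; east: 0; left: 0

Suppose south = 1.
Unit clause (mild) forces mild = 1.
Unit clause (~east) forces east = 0.
Unit clause (cold) forces cold = 1.
Unit clause (~left) forces left = 0.
Unit clause (hail) forces hail = 1.
All clauses are satisfied.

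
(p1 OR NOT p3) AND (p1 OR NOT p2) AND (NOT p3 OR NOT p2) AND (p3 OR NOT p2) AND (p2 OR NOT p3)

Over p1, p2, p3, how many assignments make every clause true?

There are 2^3 = 8 truth assignments over (p1, p2, p3).
Check each against the 5 clauses (columns in the order p1, p2, p3):
  F F F  ✓ satisfies all
  F F T  ✗ fails (p1 OR NOT p3)
  F T F  ✗ fails (p1 OR NOT p2)
  F T T  ✗ fails (p1 OR NOT p3)
  T F F  ✓ satisfies all
  T F T  ✗ fails (p2 OR NOT p3)
  T T F  ✗ fails (p3 OR NOT p2)
  T T T  ✗ fails (NOT p3 OR NOT p2)
2 of the 8 rows are models.

2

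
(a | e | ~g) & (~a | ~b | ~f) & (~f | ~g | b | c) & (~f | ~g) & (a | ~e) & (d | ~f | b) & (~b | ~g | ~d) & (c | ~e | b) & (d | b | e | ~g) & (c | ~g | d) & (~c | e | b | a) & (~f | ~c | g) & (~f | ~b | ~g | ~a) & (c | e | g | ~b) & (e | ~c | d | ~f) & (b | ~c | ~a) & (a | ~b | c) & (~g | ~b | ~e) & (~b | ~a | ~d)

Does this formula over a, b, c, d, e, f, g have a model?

Branch on f: set f = 0.
Branch on a: set a = 1.
Branch on b: set b = 1.
From the singleton clause (~d), d = 0.
Branch on c: set c = 1.
Branch on g: set g = 0.
Every clause is now satisfied; e is unconstrained.
A satisfying assignment: a ↦ 1; b ↦ 1; c ↦ 1; d ↦ 0; e ↦ 1; f ↦ 0; g ↦ 0.

Yes, satisfiable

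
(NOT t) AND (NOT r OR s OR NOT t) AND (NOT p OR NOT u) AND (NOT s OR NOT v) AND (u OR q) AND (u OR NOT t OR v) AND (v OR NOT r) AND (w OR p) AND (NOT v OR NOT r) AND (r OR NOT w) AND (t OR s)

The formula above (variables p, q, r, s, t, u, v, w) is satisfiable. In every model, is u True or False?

Suppose u = true.
From the singleton clause (NOT t), t = false.
From the singleton clause (NOT p), p = false.
From the singleton clause (w), w = true.
From the singleton clause (r), r = true.
From the singleton clause (v), v = true.
Now (NOT v) is unsatisfied and unit — conflict.
So every satisfying assignment has u = False.

False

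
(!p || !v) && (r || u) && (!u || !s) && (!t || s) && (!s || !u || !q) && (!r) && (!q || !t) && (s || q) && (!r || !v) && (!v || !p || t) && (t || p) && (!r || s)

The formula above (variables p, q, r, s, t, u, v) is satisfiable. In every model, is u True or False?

True

Suppose u = false.
The clause (r) is unit, so r = true.
But (!r) is also a unit clause — contradiction.
So every satisfying assignment has u = True.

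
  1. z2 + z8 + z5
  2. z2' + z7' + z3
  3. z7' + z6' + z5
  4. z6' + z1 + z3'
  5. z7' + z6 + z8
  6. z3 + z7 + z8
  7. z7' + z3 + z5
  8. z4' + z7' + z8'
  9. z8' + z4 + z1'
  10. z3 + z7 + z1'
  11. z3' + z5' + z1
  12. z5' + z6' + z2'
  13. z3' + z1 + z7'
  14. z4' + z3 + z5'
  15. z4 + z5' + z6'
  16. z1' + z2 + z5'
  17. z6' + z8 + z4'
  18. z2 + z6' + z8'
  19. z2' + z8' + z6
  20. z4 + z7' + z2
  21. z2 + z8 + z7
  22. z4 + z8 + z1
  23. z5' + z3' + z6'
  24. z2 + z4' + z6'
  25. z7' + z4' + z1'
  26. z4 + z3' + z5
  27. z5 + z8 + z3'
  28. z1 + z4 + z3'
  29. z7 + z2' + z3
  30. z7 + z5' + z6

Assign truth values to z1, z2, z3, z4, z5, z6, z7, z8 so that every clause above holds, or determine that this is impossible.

z1: 0; z2: 0; z3: 0; z4: 0; z5: 0; z6: 0; z7: 0; z8: 1

Case z2 = 0:
Case z8 = 1:
(z6') alone gives z6 = 0.
Case z4 = 0:
(z1') alone gives z1 = 0.
(z7') alone gives z7 = 0.
(z3') alone gives z3 = 0.
(z5') alone gives z5 = 0.
This assignment satisfies each clause.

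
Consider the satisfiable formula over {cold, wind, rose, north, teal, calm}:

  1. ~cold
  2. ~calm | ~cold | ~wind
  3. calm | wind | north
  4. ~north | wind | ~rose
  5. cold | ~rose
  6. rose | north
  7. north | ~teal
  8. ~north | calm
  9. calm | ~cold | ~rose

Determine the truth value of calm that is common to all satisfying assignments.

Suppose calm = 0.
Unit clause (~cold) forces cold = 0.
Unit clause (~rose) forces rose = 0.
Unit clause (north) forces north = 1.
But (~north) is also a unit clause — contradiction.
So every satisfying assignment has calm = True.

True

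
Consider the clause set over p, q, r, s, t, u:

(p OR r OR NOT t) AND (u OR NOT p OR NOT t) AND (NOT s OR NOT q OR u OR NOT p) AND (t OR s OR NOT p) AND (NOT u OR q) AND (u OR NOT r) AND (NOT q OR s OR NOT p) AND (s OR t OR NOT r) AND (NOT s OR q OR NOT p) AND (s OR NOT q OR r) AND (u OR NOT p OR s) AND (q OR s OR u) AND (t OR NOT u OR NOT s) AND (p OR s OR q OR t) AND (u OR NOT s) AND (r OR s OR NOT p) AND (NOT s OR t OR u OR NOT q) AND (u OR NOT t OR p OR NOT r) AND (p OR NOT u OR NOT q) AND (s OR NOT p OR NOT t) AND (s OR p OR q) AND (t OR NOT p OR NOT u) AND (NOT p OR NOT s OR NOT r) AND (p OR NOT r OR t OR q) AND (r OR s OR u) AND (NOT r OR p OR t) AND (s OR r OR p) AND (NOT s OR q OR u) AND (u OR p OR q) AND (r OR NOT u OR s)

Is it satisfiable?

Try u = true.
From the singleton clause (q), q = true.
From the singleton clause (p), p = true.
From the singleton clause (s), s = true.
From the singleton clause (t), t = true.
From the singleton clause (NOT r), r = false.
This assignment satisfies each clause.
A satisfying assignment: p: true,  q: true,  r: false,  s: true,  t: true,  u: true.

Satisfiable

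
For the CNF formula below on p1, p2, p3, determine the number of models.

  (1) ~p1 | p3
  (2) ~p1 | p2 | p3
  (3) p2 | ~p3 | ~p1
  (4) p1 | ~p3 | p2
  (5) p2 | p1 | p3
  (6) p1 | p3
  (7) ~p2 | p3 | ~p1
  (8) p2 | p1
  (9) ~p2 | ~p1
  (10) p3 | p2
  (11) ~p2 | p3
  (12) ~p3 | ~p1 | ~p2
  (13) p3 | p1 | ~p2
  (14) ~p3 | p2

1

There are 2^3 = 8 truth assignments over (p1, p2, p3).
Split on p3. With p3 = 1, the clauses containing p3 are satisfied and ~p3 drops from the rest; 1 of the 2^2 = 4 assignments to the other variables satisfy what remains.
With p3 = 0, by the same count on the reduced clause set, 0 assignments work.
(One model: p1=F, p2=T, p3=T.)
Total: 1 + 0 = 1.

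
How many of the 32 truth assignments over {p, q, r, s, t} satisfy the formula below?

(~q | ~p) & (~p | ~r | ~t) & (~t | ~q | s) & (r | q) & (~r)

There are 2^5 = 32 truth assignments over (p, q, r, s, t).
Split on r. With r = 1, the clauses containing r are satisfied and ~r drops from the rest; 0 of the 2^4 = 16 assignments to the other variables satisfy what remains.
With r = 0, by the same count on the reduced clause set, 3 assignments work.
Total: 0 + 3 = 3.

3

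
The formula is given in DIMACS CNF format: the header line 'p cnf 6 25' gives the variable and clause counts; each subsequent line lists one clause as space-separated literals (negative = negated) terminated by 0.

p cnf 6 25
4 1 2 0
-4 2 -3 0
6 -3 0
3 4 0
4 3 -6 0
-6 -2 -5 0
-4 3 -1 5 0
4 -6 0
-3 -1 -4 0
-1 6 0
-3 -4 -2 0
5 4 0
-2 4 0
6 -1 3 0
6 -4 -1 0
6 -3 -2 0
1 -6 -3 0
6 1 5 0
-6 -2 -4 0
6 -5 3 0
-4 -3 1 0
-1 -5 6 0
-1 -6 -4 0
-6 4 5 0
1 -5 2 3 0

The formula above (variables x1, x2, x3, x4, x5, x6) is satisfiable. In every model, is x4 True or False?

True

Suppose x4 = False.
(x3) alone gives x3 = True.
(x6) alone gives x6 = True.
That conflicts with the unit clause (¬x6).
So every satisfying assignment has x4 = True.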